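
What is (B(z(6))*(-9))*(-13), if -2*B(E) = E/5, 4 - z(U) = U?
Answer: 117/5 ≈ 23.400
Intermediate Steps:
z(U) = 4 - U
B(E) = -E/10 (B(E) = -E/(2*5) = -E/10)
(B(z(6))*(-9))*(-13) = (-(4 - 1*6)/10*(-9))*(-13) = (-(4 - 6)/10*(-9))*(-13) = (-1/10*(-2)*(-9))*(-13) = ((1/5)*(-9))*(-13) = -9/5*(-13) = 117/5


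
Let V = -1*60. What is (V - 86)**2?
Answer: 21316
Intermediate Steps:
V = -60
(V - 86)**2 = (-60 - 86)**2 = (-146)**2 = 21316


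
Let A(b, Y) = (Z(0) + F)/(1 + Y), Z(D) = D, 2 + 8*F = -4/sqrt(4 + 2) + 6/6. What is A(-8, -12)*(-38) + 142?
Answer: 6229/44 - 19*sqrt(6)/66 ≈ 140.86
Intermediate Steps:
F = -1/8 - sqrt(6)/12 (F = -1/4 + (-4/sqrt(4 + 2) + 6/6)/8 = -1/4 + (-4*sqrt(6)/6 + 6*(1/6))/8 = -1/4 + (-2*sqrt(6)/3 + 1)/8 = -1/4 + (1 - 2*sqrt(6)/3)/8 = -1/4 + (1/8 - sqrt(6)/12) = -1/8 - sqrt(6)/12 ≈ -0.32912)
A(b, Y) = (-1/8 - sqrt(6)/12)/(1 + Y) (A(b, Y) = (0 + (-1/8 - sqrt(6)/12))/(1 + Y) = (-1/8 - sqrt(6)/12)/(1 + Y))
A(-8, -12)*(-38) + 142 = ((-3 - 2*sqrt(6))/(24*(1 - 12)))*(-38) + 142 = ((1/24)*(-3 - 2*sqrt(6))/(-11))*(-38) + 142 = ((1/24)*(-1/11)*(-3 - 2*sqrt(6)))*(-38) + 142 = (1/88 + sqrt(6)/132)*(-38) + 142 = (-19/44 - 19*sqrt(6)/66) + 142 = 6229/44 - 19*sqrt(6)/66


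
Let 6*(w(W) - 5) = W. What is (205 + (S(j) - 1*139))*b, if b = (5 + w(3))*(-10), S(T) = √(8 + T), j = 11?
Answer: -6930 - 105*√19 ≈ -7387.7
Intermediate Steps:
w(W) = 5 + W/6
b = -105 (b = (5 + (5 + (⅙)*3))*(-10) = (5 + (5 + ½))*(-10) = (5 + 11/2)*(-10) = (21/2)*(-10) = -105)
(205 + (S(j) - 1*139))*b = (205 + (√(8 + 11) - 1*139))*(-105) = (205 + (√19 - 139))*(-105) = (205 + (-139 + √19))*(-105) = (66 + √19)*(-105) = -6930 - 105*√19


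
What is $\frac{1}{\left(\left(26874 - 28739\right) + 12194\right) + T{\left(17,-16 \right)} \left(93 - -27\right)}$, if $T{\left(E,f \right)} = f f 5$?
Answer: $\frac{1}{163929} \approx 6.1002 \cdot 10^{-6}$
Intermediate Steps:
$T{\left(E,f \right)} = 5 f^{2}$ ($T{\left(E,f \right)} = f^{2} \cdot 5 = 5 f^{2}$)
$\frac{1}{\left(\left(26874 - 28739\right) + 12194\right) + T{\left(17,-16 \right)} \left(93 - -27\right)} = \frac{1}{\left(\left(26874 - 28739\right) + 12194\right) + 5 \left(-16\right)^{2} \left(93 - -27\right)} = \frac{1}{\left(-1865 + 12194\right) + 5 \cdot 256 \left(93 + 27\right)} = \frac{1}{10329 + 1280 \cdot 120} = \frac{1}{10329 + 153600} = \frac{1}{163929}$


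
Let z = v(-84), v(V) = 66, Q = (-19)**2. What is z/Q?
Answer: 66/361 ≈ 0.18283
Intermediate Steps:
Q = 361
z = 66
z/Q = 66/361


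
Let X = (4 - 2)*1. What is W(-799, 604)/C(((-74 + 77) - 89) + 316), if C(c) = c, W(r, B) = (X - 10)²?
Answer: 32/115 ≈ 0.27826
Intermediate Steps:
X = 2 (X = 2*1 = 2)
W(r, B) = 64 (W(r, B) = (2 - 10)² = (-8)² = 64)
W(-799, 604)/C(((-74 + 77) - 89) + 316) = 64/(((-74 + 77) - 89) + 316) = 64/((3 - 89) + 316) = 64/(-86 + 316) = 64/230 = 64*(1/230) = 32/115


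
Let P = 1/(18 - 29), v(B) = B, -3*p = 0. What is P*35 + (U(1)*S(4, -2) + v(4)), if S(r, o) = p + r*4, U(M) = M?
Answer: 185/11 ≈ 16.818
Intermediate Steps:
p = 0 (p = -1/3*0 = 0)
S(r, o) = 4*r (S(r, o) = 0 + r*4 = 0 + 4*r = 4*r)
P = -1/11 (P = 1/(-11) = -1/11 ≈ -0.090909)
P*35 + (U(1)*S(4, -2) + v(4)) = -1/11*35 + (1*(4*4) + 4) = -35/11 + (1*16 + 4) = -35/11 + (16 + 4) = -35/11 + 20 = 185/11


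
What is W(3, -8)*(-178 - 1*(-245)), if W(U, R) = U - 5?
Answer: -134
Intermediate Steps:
W(U, R) = -5 + U
W(3, -8)*(-178 - 1*(-245)) = (-5 + 3)*(-178 - 1*(-245)) = -2*(-178 + 245) = -2*67 = -134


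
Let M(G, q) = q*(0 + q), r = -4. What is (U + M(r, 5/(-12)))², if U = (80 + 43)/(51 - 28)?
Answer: 334414369/10969344 ≈ 30.486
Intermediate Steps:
U = 123/23 ≈ 5.3478
M(G, q) = q² (M(G, q) = q*q = q²)
(U + M(r, 5/(-12)))² = (123/23 + (5/(-12))²)² = (123/23 + (5*(-1/12))²)² = (123/23 + (-5/12)²)² = (123/23 + 25/144)² = (18287/3312)² = 334414369/10969344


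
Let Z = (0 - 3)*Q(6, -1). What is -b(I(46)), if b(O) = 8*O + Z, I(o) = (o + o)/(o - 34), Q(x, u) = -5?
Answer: -229/3 ≈ -76.333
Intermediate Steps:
I(o) = 2*o/(-34 + o) (I(o) = (2*o)/(-34 + o) = 2*o/(-34 + o))
Z = 15 (Z = (0 - 3)*(-5) = -3*(-5) = 15)
b(O) = 15 + 8*O (b(O) = 8*O + 15 = 15 + 8*O)
-b(I(46)) = -(15 + 8*(2*46/(-34 + 46))) = -(15 + 8*(2*46/12)) = -(15 + 8*(2*46*(1/12))) = -(15 + 8*(23/3)) = -(15 + 184/3) = -1*229/3 = -229/3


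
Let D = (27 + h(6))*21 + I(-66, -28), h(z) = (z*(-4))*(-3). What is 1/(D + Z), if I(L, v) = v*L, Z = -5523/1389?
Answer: 463/1816360 ≈ 0.00025491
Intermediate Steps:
Z = -1841/463 (Z = -5523*1/1389 = -1841/463 ≈ -3.9762)
h(z) = 12*z (h(z) = -4*z*(-3) = 12*z)
I(L, v) = L*v
D = 3927 (D = (27 + 12*6)*21 - 66*(-28) = (27 + 72)*21 + 1848 = 99*21 + 1848 = 2079 + 1848 = 3927)
1/(D + Z) = 1/(3927 - 1841/463) = 1/(1816360/463) = 463/1816360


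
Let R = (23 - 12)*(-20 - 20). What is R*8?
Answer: -3520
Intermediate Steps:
R = -440 (R = 11*(-40) = -440)
R*8 = -440*8 = -3520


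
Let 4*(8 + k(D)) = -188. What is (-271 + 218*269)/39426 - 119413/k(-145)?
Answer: 1570395781/722810 ≈ 2172.6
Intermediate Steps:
k(D) = -55 (k(D) = -8 + (¼)*(-188) = -8 - 47 = -55)
(-271 + 218*269)/39426 - 119413/k(-145) = (-271 + 218*269)/39426 - 119413/(-55) = (-271 + 58642)*(1/39426) - 119413*(-1/55) = 58371*(1/39426) + 119413/55 = 19457/13142 + 119413/55 = 1570395781/722810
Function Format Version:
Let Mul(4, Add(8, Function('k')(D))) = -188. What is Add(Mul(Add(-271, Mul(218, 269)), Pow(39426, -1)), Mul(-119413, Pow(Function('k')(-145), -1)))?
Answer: Rational(1570395781, 722810) ≈ 2172.6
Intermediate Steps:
Function('k')(D) = -55 (Function('k')(D) = Add(-8, Mul(Rational(1, 4), -188)) = Add(-8, -47) = -55)
Add(Mul(Add(-271, Mul(218, 269)), Pow(39426, -1)), Mul(-119413, Pow(Function('k')(-145), -1))) = Add(Mul(Add(-271, Mul(218, 269)), Pow(39426, -1)), Mul(-119413, Pow(-55, -1))) = Add(Mul(Add(-271, 58642), Rational(1, 39426)), Mul(-119413, Rational(-1, 55))) = Add(Mul(58371, Rational(1, 39426)), Rational(119413, 55)) = Add(Rational(19457, 13142), Rational(119413, 55)) = Rational(1570395781, 722810)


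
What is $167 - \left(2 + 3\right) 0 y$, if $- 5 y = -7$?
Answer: $167$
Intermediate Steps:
$y = \frac{7}{5}$ ($y = \left(- \frac{1}{5}\right) \left(-7\right) = \frac{7}{5} \approx 1.4$)
$167 - \left(2 + 3\right) 0 y = 167 - \left(2 + 3\right) 0 \cdot \frac{7}{5} = 167 - 5 \cdot 0 \cdot \frac{7}{5} = 167 - 0 \cdot \frac{7}{5} = 167 - 0 = 167 + 0 = 167$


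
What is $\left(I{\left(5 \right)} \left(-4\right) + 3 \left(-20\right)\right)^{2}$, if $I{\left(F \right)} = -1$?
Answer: $3136$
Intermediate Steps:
$\left(I{\left(5 \right)} \left(-4\right) + 3 \left(-20\right)\right)^{2} = \left(\left(-1\right) \left(-4\right) + 3 \left(-20\right)\right)^{2} = \left(4 - 60\right)^{2} = \left(-56\right)^{2} = 3136$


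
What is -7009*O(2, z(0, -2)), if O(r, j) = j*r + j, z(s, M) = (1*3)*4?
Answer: -252324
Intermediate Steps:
z(s, M) = 12 (z(s, M) = 3*4 = 12)
O(r, j) = j + j*r
-7009*O(2, z(0, -2)) = -84108*(1 + 2) = -84108*3 = -7009*36 = -252324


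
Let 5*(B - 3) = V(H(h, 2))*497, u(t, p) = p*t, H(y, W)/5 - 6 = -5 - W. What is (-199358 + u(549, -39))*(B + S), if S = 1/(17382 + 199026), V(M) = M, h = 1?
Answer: 23601431588719/216408 ≈ 1.0906e+8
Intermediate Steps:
H(y, W) = 5 - 5*W (H(y, W) = 30 + 5*(-5 - W) = 30 + (-25 - 5*W) = 5 - 5*W)
S = 1/216408 ≈ 4.6209e-6
B = -494 (B = 3 + ((5 - 5*2)*497)/5 = 3 + ((5 - 10)*497)/5 = 3 + (-5*497)/5 = 3 + (⅕)*(-2485) = 3 - 497 = -494)
(-199358 + u(549, -39))*(B + S) = (-199358 - 39*549)*(-494 + 1/216408) = (-199358 - 21411)*(-106905551/216408) = -220769*(-106905551/216408) = 23601431588719/216408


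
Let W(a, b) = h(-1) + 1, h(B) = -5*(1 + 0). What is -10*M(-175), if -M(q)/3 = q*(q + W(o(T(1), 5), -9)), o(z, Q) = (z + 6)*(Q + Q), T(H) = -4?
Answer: 939750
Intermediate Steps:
o(z, Q) = 2*Q*(6 + z) (o(z, Q) = (6 + z)*(2*Q) = 2*Q*(6 + z))
h(B) = -5 (h(B) = -5*1 = -5)
W(a, b) = -4 (W(a, b) = -5 + 1 = -4)
M(q) = -3*q*(-4 + q) (M(q) = -3*q*(q - 4) = -3*q*(-4 + q))
-10*M(-175) = -30*(-175)*(4 - 1*(-175)) = -30*(-175)*(4 + 175) = -30*(-175)*179 = -10*(-93975) = 939750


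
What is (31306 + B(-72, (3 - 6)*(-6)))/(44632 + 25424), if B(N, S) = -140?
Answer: 15583/35028 ≈ 0.44487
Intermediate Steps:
(31306 + B(-72, (3 - 6)*(-6)))/(44632 + 25424) = (31306 - 140)/(44632 + 25424) = 31166/70056 = 31166*(1/70056) = 15583/35028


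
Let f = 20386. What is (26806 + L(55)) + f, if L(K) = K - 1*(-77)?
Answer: 47324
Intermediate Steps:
L(K) = 77 + K (L(K) = K + 77 = 77 + K)
(26806 + L(55)) + f = (26806 + (77 + 55)) + 20386 = (26806 + 132) + 20386 = 26938 + 20386 = 47324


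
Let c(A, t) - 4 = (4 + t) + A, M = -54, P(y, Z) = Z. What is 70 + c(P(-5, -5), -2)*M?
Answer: 16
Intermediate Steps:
c(A, t) = 8 + A + t (c(A, t) = 4 + ((4 + t) + A) = 4 + (4 + A + t) = 8 + A + t)
70 + c(P(-5, -5), -2)*M = 70 + (8 - 5 - 2)*(-54) = 70 + 1*(-54) = 70 - 54 = 16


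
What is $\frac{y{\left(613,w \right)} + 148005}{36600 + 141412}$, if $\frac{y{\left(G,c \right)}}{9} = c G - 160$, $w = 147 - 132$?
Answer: $\frac{57330}{44503} \approx 1.2882$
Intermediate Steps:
$w = 15$
$y{\left(G,c \right)} = -1440 + 9 G c$ ($y{\left(G,c \right)} = 9 \left(c G - 160\right) = 9 \left(G c - 160\right) = 9 \left(-160 + G c\right) = -1440 + 9 G c$)
$\frac{y{\left(613,w \right)} + 148005}{36600 + 141412} = \frac{\left(-1440 + 9 \cdot 613 \cdot 15\right) + 148005}{36600 + 141412} = \frac{\left(-1440 + 82755\right) + 148005}{178012} = \left(81315 + 148005\right) \frac{1}{178012} = 229320 \cdot \frac{1}{178012} = \frac{57330}{44503}$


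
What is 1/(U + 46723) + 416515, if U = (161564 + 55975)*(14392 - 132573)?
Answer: 10708154910641539/25708929836 ≈ 4.1652e+5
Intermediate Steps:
U = -25708976559 (U = 217539*(-118181) = -25708976559)
1/(U + 46723) + 416515 = 1/(-25708976559 + 46723) + 416515 = 1/(-25708929836) + 416515 = -1/25708929836 + 416515 = 10708154910641539/25708929836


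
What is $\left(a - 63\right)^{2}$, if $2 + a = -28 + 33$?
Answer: $3600$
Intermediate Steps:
$a = 3$ ($a = -2 + \left(-28 + 33\right) = -2 + 5 = 3$)
$\left(a - 63\right)^{2} = \left(3 - 63\right)^{2} = \left(-60\right)^{2} = 3600$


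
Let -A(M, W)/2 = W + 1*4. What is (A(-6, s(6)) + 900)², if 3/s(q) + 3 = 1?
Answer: 801025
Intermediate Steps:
s(q) = -3/2 (s(q) = 3/(-3 + 1) = 3/(-2) = 3*(-½) = -3/2)
A(M, W) = -8 - 2*W (A(M, W) = -2*(W + 1*4) = -2*(W + 4) = -2*(4 + W) = -8 - 2*W)
(A(-6, s(6)) + 900)² = ((-8 - 2*(-3/2)) + 900)² = ((-8 + 3) + 900)² = (-5 + 900)² = 895² = 801025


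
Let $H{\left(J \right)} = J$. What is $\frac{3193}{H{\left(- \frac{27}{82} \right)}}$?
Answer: $- \frac{261826}{27} \approx -9697.3$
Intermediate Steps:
$\frac{3193}{H{\left(- \frac{27}{82} \right)}} = \frac{3193}{\left(-27\right) \frac{1}{82}} = \frac{3193}{- \frac{27}{82}} = 3193 \left(- \frac{82}{27}\right) = - \frac{261826}{27}$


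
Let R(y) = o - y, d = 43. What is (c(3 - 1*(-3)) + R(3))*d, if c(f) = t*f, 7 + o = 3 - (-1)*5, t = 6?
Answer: 1462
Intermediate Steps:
o = 1 (o = -7 + (3 - (-1)*5) = -7 + (3 - 1*(-5)) = -7 + (3 + 5) = -7 + 8 = 1)
c(f) = 6*f
R(y) = 1 - y
(c(3 - 1*(-3)) + R(3))*d = (6*(3 - 1*(-3)) + (1 - 1*3))*43 = (6*(3 + 3) + (1 - 3))*43 = (6*6 - 2)*43 = (36 - 2)*43 = 34*43 = 1462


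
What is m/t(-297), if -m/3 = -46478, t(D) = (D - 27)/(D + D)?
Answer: 255629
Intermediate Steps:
t(D) = (-27 + D)/(2*D) (t(D) = (-27 + D)/((2*D)) = (-27 + D)*(1/(2*D)) = (-27 + D)/(2*D))
m = 139434 (m = -3*(-46478) = 139434)
m/t(-297) = 139434/(((½)*(-27 - 297)/(-297))) = 139434/(((½)*(-1/297)*(-324))) = 139434/(6/11) = 139434*(11/6) = 255629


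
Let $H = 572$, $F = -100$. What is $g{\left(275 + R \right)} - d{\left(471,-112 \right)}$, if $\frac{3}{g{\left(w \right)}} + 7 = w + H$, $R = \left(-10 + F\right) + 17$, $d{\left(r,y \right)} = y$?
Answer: $\frac{27889}{249} \approx 112.0$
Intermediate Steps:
$R = -93$ ($R = \left(-10 - 100\right) + 17 = -110 + 17 = -93$)
$g{\left(w \right)} = \frac{3}{565 + w}$ ($g{\left(w \right)} = \frac{3}{-7 + \left(w + 572\right)} = \frac{3}{-7 + \left(572 + w\right)} = \frac{3}{565 + w}$)
$g{\left(275 + R \right)} - d{\left(471,-112 \right)} = \frac{3}{565 + \left(275 - 93\right)} - -112 = \frac{3}{565 + 182} + 112 = \frac{3}{747} + 112 = 3 \cdot \frac{1}{747} + 112 = \frac{1}{249} + 112 = \frac{27889}{249}$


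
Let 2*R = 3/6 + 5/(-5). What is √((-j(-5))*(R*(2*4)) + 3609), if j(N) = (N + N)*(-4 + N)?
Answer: 3*√421 ≈ 61.555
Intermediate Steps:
j(N) = 2*N*(-4 + N) (j(N) = (2*N)*(-4 + N) = 2*N*(-4 + N))
R = -¼ (R = (3/6 + 5/(-5))/2 = (3*(⅙) + 5*(-⅕))/2 = (½ - 1)/2 = (½)*(-½) = -¼ ≈ -0.25000)
√((-j(-5))*(R*(2*4)) + 3609) = √((-2*(-5)*(-4 - 5))*(-4/2) + 3609) = √((-2*(-5)*(-9))*(-¼*8) + 3609) = √(-1*90*(-2) + 3609) = √(-90*(-2) + 3609) = √(180 + 3609) = √3789 = 3*√421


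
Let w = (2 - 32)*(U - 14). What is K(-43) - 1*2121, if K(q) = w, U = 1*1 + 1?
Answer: -1761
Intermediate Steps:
U = 2 (U = 1 + 1 = 2)
w = 360 (w = (2 - 32)*(2 - 14) = -30*(-12) = 360)
K(q) = 360
K(-43) - 1*2121 = 360 - 1*2121 = 360 - 2121 = -1761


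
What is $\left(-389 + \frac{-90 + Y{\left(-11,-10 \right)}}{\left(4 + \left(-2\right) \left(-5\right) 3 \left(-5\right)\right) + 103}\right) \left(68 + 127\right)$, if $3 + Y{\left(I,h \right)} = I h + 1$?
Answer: $- \frac{3265275}{43} \approx -75937.0$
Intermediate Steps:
$Y{\left(I,h \right)} = -2 + I h$ ($Y{\left(I,h \right)} = -3 + \left(I h + 1\right) = -3 + \left(1 + I h\right) = -2 + I h$)
$\left(-389 + \frac{-90 + Y{\left(-11,-10 \right)}}{\left(4 + \left(-2\right) \left(-5\right) 3 \left(-5\right)\right) + 103}\right) \left(68 + 127\right) = \left(-389 + \frac{-90 - -108}{\left(4 + \left(-2\right) \left(-5\right) 3 \left(-5\right)\right) + 103}\right) \left(68 + 127\right) = \left(-389 + \frac{-90 + \left(-2 + 110\right)}{\left(4 + 10 \cdot 3 \left(-5\right)\right) + 103}\right) 195 = \left(-389 + \frac{-90 + 108}{\left(4 + 30 \left(-5\right)\right) + 103}\right) 195 = \left(-389 + \frac{18}{\left(4 - 150\right) + 103}\right) 195 = \left(-389 + \frac{18}{-146 + 103}\right) 195 = \left(-389 + \frac{18}{-43}\right) 195 = \left(-389 + 18 \left(- \frac{1}{43}\right)\right) 195 = \left(-389 - \frac{18}{43}\right) 195 = \left(- \frac{16745}{43}\right) 195 = - \frac{3265275}{43}$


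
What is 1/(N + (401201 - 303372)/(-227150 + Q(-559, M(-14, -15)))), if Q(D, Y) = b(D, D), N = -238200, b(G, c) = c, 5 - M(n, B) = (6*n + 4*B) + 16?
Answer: -227709/54240381629 ≈ -4.1981e-6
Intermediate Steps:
M(n, B) = -11 - 6*n - 4*B (M(n, B) = 5 - ((6*n + 4*B) + 16) = 5 - ((4*B + 6*n) + 16) = 5 - (16 + 4*B + 6*n) = 5 + (-16 - 6*n - 4*B) = -11 - 6*n - 4*B)
Q(D, Y) = D
1/(N + (401201 - 303372)/(-227150 + Q(-559, M(-14, -15)))) = 1/(-238200 + (401201 - 303372)/(-227150 - 559)) = 1/(-238200 + 97829/(-227709)) = 1/(-238200 + 97829*(-1/227709)) = 1/(-238200 - 97829/227709) = 1/(-54240381629/227709) = -227709/54240381629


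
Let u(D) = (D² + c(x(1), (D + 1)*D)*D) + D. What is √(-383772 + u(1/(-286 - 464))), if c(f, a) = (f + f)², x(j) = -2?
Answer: I*√215871762749/750 ≈ 619.49*I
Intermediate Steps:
c(f, a) = 4*f² (c(f, a) = (2*f)² = 4*f²)
u(D) = D² + 17*D (u(D) = (D² + (4*(-2)²)*D) + D = (D² + (4*4)*D) + D = (D² + 16*D) + D = D² + 17*D)
√(-383772 + u(1/(-286 - 464))) = √(-383772 + (17 + 1/(-286 - 464))/(-286 - 464)) = √(-383772 + (17 + 1/(-750))/(-750)) = √(-383772 - (17 - 1/750)/750) = √(-383772 - 1/750*12749/750) = √(-383772 - 12749/562500) = √(-215871762749/562500) = I*√215871762749/750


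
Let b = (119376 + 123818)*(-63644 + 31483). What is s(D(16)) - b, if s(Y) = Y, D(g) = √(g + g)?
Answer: 7821362234 + 4*√2 ≈ 7.8214e+9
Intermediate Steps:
D(g) = √2*√g (D(g) = √(2*g) = √2*√g)
b = -7821362234 (b = 243194*(-32161) = -7821362234)
s(D(16)) - b = √2*√16 - 1*(-7821362234) = √2*4 + 7821362234 = 4*√2 + 7821362234 = 7821362234 + 4*√2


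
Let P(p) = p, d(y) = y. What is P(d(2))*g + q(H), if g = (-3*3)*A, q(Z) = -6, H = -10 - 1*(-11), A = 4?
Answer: -78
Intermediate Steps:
H = 1 (H = -10 + 11 = 1)
g = -36 (g = -3*3*4 = -9*4 = -36)
P(d(2))*g + q(H) = 2*(-36) - 6 = -72 - 6 = -78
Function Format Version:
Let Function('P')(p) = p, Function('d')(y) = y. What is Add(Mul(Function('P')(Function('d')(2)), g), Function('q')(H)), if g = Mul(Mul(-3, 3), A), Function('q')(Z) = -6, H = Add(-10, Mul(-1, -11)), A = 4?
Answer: -78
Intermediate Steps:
H = 1 (H = Add(-10, 11) = 1)
g = -36 (g = Mul(Mul(-3, 3), 4) = Mul(-9, 4) = -36)
Add(Mul(Function('P')(Function('d')(2)), g), Function('q')(H)) = Add(Mul(2, -36), -6) = Add(-72, -6) = -78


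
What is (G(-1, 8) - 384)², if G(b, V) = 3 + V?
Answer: 139129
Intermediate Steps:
(G(-1, 8) - 384)² = ((3 + 8) - 384)² = (11 - 384)² = (-373)² = 139129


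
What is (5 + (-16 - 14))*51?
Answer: -1275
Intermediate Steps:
(5 + (-16 - 14))*51 = (5 - 30)*51 = -25*51 = -1275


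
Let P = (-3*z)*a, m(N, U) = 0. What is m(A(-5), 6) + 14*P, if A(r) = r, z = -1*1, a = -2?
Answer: -84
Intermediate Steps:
z = -1
P = -6 (P = -3*(-1)*(-2) = 3*(-2) = -6)
m(A(-5), 6) + 14*P = 0 + 14*(-6) = 0 - 84 = -84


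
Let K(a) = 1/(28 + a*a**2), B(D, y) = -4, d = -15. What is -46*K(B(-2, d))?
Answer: 23/18 ≈ 1.2778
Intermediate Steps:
K(a) = 1/(28 + a**3)
-46*K(B(-2, d)) = -46/(28 + (-4)**3) = -46/(28 - 64) = -46/(-36) = -46*(-1/36) = 23/18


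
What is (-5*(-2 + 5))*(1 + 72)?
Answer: -1095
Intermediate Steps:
(-5*(-2 + 5))*(1 + 72) = -5*3*73 = -15*73 = -1095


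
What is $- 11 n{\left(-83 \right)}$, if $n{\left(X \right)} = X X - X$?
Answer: $-76692$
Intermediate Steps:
$n{\left(X \right)} = X^{2} - X$
$- 11 n{\left(-83 \right)} = - 11 \left(- 83 \left(-1 - 83\right)\right) = - 11 \left(\left(-83\right) \left(-84\right)\right) = \left(-11\right) 6972 = -76692$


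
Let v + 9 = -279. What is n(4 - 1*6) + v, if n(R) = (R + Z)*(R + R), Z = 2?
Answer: -288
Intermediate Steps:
v = -288 (v = -9 - 279 = -288)
n(R) = 2*R*(2 + R) (n(R) = (R + 2)*(R + R) = (2 + R)*(2*R) = 2*R*(2 + R))
n(4 - 1*6) + v = 2*(4 - 1*6)*(2 + (4 - 1*6)) - 288 = 2*(4 - 6)*(2 + (4 - 6)) - 288 = 2*(-2)*(2 - 2) - 288 = 2*(-2)*0 - 288 = 0 - 288 = -288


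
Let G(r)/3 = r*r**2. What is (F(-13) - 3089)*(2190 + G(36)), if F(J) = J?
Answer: -440974116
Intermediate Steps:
G(r) = 3*r**3 (G(r) = 3*(r*r**2) = 3*r**3)
(F(-13) - 3089)*(2190 + G(36)) = (-13 - 3089)*(2190 + 3*36**3) = -3102*(2190 + 3*46656) = -3102*(2190 + 139968) = -3102*142158 = -440974116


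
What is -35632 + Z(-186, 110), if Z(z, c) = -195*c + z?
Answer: -57268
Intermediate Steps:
Z(z, c) = z - 195*c
-35632 + Z(-186, 110) = -35632 + (-186 - 195*110) = -35632 + (-186 - 21450) = -35632 - 21636 = -57268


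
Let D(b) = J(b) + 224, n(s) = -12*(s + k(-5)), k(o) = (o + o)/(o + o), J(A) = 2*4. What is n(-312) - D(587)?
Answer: 3500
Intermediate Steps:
J(A) = 8
k(o) = 1 (k(o) = (2*o)/((2*o)) = (2*o)*(1/(2*o)) = 1)
n(s) = -12 - 12*s (n(s) = -12*(s + 1) = -12*(1 + s) = -12 - 12*s)
D(b) = 232 (D(b) = 8 + 224 = 232)
n(-312) - D(587) = (-12 - 12*(-312)) - 1*232 = (-12 + 3744) - 232 = 3732 - 232 = 3500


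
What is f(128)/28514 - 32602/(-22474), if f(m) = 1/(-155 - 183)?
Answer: 157104658095/108299194484 ≈ 1.4507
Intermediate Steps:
f(m) = -1/338 (f(m) = 1/(-338) = -1/338)
f(128)/28514 - 32602/(-22474) = -1/338/28514 - 32602/(-22474) = -1/338*1/28514 - 32602*(-1/22474) = -1/9637732 + 16301/11237 = 157104658095/108299194484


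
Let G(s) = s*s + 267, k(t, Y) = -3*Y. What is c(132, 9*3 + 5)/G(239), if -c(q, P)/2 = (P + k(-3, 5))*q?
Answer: -1122/14347 ≈ -0.078205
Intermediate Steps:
G(s) = 267 + s² (G(s) = s² + 267 = 267 + s²)
c(q, P) = -2*q*(-15 + P) (c(q, P) = -2*(P - 3*5)*q = -2*(P - 15)*q = -2*(-15 + P)*q = -2*q*(-15 + P))
c(132, 9*3 + 5)/G(239) = (2*132*(15 - (9*3 + 5)))/(267 + 239²) = (2*132*(15 - (27 + 5)))/(267 + 57121) = (2*132*(15 - 1*32))/57388 = (2*132*(15 - 32))*(1/57388) = (2*132*(-17))*(1/57388) = -4488*1/57388 = -1122/14347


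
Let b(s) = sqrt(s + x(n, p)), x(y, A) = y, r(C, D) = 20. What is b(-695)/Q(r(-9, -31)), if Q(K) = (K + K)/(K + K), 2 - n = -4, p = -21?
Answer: I*sqrt(689) ≈ 26.249*I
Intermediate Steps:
n = 6 (n = 2 - 1*(-4) = 2 + 4 = 6)
Q(K) = 1 (Q(K) = (2*K)/((2*K)) = (2*K)*(1/(2*K)) = 1)
b(s) = sqrt(6 + s) (b(s) = sqrt(s + 6) = sqrt(6 + s))
b(-695)/Q(r(-9, -31)) = sqrt(6 - 695)/1 = sqrt(-689)*1 = (I*sqrt(689))*1 = I*sqrt(689)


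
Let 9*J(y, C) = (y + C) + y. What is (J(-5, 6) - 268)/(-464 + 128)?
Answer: 151/189 ≈ 0.79894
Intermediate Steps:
J(y, C) = C/9 + 2*y/9 (J(y, C) = ((y + C) + y)/9 = ((C + y) + y)/9 = (C + 2*y)/9 = C/9 + 2*y/9)
(J(-5, 6) - 268)/(-464 + 128) = (((⅑)*6 + (2/9)*(-5)) - 268)/(-464 + 128) = ((⅔ - 10/9) - 268)/(-336) = (-4/9 - 268)*(-1/336) = -2416/9*(-1/336) = 151/189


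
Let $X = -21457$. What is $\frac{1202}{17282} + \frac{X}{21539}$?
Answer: $- \frac{172464998}{186118499} \approx -0.92664$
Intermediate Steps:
$\frac{1202}{17282} + \frac{X}{21539} = \frac{1202}{17282} - \frac{21457}{21539} = 1202 \cdot \frac{1}{17282} - \frac{21457}{21539} = \frac{601}{8641} - \frac{21457}{21539} = - \frac{172464998}{186118499}$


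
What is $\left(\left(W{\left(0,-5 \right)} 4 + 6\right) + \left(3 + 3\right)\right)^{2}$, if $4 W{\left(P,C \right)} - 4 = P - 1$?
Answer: $225$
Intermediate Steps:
$W{\left(P,C \right)} = \frac{3}{4} + \frac{P}{4}$ ($W{\left(P,C \right)} = 1 + \frac{P - 1}{4} = 1 + \frac{-1 + P}{4} = 1 + \left(- \frac{1}{4} + \frac{P}{4}\right) = \frac{3}{4} + \frac{P}{4}$)
$\left(\left(W{\left(0,-5 \right)} 4 + 6\right) + \left(3 + 3\right)\right)^{2} = \left(\left(\left(\frac{3}{4} + \frac{1}{4} \cdot 0\right) 4 + 6\right) + \left(3 + 3\right)\right)^{2} = \left(\left(\left(\frac{3}{4} + 0\right) 4 + 6\right) + 6\right)^{2} = \left(\left(\frac{3}{4} \cdot 4 + 6\right) + 6\right)^{2} = \left(\left(3 + 6\right) + 6\right)^{2} = \left(9 + 6\right)^{2} = 15^{2} = 225$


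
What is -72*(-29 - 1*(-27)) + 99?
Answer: 243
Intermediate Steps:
-72*(-29 - 1*(-27)) + 99 = -72*(-29 + 27) + 99 = -72*(-2) + 99 = 144 + 99 = 243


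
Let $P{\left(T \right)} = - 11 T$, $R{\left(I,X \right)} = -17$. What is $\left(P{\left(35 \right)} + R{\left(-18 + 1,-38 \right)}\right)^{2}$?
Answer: $161604$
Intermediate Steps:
$\left(P{\left(35 \right)} + R{\left(-18 + 1,-38 \right)}\right)^{2} = \left(\left(-11\right) 35 - 17\right)^{2} = \left(-385 - 17\right)^{2} = \left(-402\right)^{2} = 161604$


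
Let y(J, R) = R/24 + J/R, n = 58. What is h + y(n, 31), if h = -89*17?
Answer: -1123319/744 ≈ -1509.8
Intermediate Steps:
y(J, R) = R/24 + J/R (y(J, R) = R*(1/24) + J/R = R/24 + J/R)
h = -1513
h + y(n, 31) = -1513 + ((1/24)*31 + 58/31) = -1513 + (31/24 + 58*(1/31)) = -1513 + (31/24 + 58/31) = -1513 + 2353/744 = -1123319/744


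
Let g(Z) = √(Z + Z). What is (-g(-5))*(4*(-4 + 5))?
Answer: -4*I*√10 ≈ -12.649*I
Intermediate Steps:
g(Z) = √2*√Z (g(Z) = √(2*Z) = √2*√Z)
(-g(-5))*(4*(-4 + 5)) = (-√2*√(-5))*(4*(-4 + 5)) = (-√2*I*√5)*(4*1) = -I*√10*4 = -4*I*√10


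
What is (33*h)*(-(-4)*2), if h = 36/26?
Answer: 4752/13 ≈ 365.54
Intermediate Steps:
h = 18/13 (h = 36*(1/26) = 18/13 ≈ 1.3846)
(33*h)*(-(-4)*2) = (33*(18/13))*(-(-4)*2) = 594*(-1*(-8))/13 = (594/13)*8 = 4752/13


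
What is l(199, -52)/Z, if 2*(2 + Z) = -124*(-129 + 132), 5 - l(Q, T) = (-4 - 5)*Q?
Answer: -449/47 ≈ -9.5532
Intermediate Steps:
l(Q, T) = 5 + 9*Q (l(Q, T) = 5 - (-4 - 5)*Q = 5 - (-9)*Q = 5 + 9*Q)
Z = -188 (Z = -2 + (-124*(-129 + 132))/2 = -2 + (-124*3)/2 = -2 + (½)*(-372) = -2 - 186 = -188)
l(199, -52)/Z = (5 + 9*199)/(-188) = (5 + 1791)*(-1/188) = 1796*(-1/188) = -449/47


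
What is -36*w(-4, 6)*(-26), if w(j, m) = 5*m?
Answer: 28080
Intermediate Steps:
-36*w(-4, 6)*(-26) = -180*6*(-26) = -36*30*(-26) = -1080*(-26) = 28080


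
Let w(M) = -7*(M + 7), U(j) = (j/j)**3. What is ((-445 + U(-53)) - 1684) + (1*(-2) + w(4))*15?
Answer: -3313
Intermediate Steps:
U(j) = 1 (U(j) = 1**3 = 1)
w(M) = -49 - 7*M (w(M) = -7*(7 + M) = -49 - 7*M)
((-445 + U(-53)) - 1684) + (1*(-2) + w(4))*15 = ((-445 + 1) - 1684) + (1*(-2) + (-49 - 7*4))*15 = (-444 - 1684) + (-2 + (-49 - 28))*15 = -2128 + (-2 - 77)*15 = -2128 - 79*15 = -2128 - 1185 = -3313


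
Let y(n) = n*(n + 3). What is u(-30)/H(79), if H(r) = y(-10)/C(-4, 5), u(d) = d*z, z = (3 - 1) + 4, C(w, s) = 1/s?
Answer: -18/35 ≈ -0.51429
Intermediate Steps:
y(n) = n*(3 + n)
z = 6 (z = 2 + 4 = 6)
u(d) = 6*d (u(d) = d*6 = 6*d)
H(r) = 350 (H(r) = (-10*(3 - 10))/(1/5) = (-10*(-7))/(1/5) = 70*5 = 350)
u(-30)/H(79) = (6*(-30))/350 = -180*1/350 = -18/35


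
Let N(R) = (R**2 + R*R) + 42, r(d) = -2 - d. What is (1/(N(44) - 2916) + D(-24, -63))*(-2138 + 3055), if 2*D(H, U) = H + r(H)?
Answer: -914249/998 ≈ -916.08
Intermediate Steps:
N(R) = 42 + 2*R**2 (N(R) = (R**2 + R**2) + 42 = 2*R**2 + 42 = 42 + 2*R**2)
D(H, U) = -1 (D(H, U) = (H + (-2 - H))/2 = (1/2)*(-2) = -1)
(1/(N(44) - 2916) + D(-24, -63))*(-2138 + 3055) = (1/((42 + 2*44**2) - 2916) - 1)*(-2138 + 3055) = (1/((42 + 2*1936) - 2916) - 1)*917 = (1/((42 + 3872) - 2916) - 1)*917 = (1/(3914 - 2916) - 1)*917 = (1/998 - 1)*917 = -997/998*917 = -914249/998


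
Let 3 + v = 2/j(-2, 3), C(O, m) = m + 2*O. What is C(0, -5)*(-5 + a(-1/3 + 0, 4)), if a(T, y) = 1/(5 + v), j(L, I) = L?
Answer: 20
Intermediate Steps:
v = -4 (v = -3 + 2/(-2) = -3 + 2*(-½) = -3 - 1 = -4)
a(T, y) = 1 (a(T, y) = 1/(5 - 4) = 1/1 = 1)
C(0, -5)*(-5 + a(-1/3 + 0, 4)) = (-5 + 2*0)*(-5 + 1) = (-5 + 0)*(-4) = -5*(-4) = 20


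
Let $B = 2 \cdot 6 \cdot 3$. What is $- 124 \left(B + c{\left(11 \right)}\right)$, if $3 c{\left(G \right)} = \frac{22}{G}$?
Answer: $- \frac{13640}{3} \approx -4546.7$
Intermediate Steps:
$c{\left(G \right)} = \frac{22}{3 G}$ ($c{\left(G \right)} = \frac{22 \frac{1}{G}}{3} = \frac{22}{3 G}$)
$B = 36$ ($B = 12 \cdot 3 = 36$)
$- 124 \left(B + c{\left(11 \right)}\right) = - 124 \left(36 + \frac{22}{3 \cdot 11}\right) = - 124 \left(36 + \frac{22}{3} \cdot \frac{1}{11}\right) = - 124 \left(36 + \frac{2}{3}\right) = \left(-124\right) \frac{110}{3} = - \frac{13640}{3}$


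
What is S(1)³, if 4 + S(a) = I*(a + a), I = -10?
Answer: -13824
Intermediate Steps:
S(a) = -4 - 20*a (S(a) = -4 - 10*(a + a) = -4 - 20*a)
S(1)³ = (-4 - 20*1)³ = (-4 - 20)³ = (-24)³ = -13824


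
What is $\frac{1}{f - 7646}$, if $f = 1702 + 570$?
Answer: $- \frac{1}{5374} \approx -0.00018608$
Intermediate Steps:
$f = 2272$
$\frac{1}{f - 7646} = \frac{1}{2272 - 7646} = \frac{1}{-5374} = - \frac{1}{5374}$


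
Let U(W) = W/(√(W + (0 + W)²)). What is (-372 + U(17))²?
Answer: (2232 - √34)²/36 ≈ 1.3766e+5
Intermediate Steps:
U(W) = W/√(W + W²) (U(W) = W/(√(W + W²)) = W/√(W + W²))
(-372 + U(17))² = (-372 + 17/√(17*(1 + 17)))² = (-372 + 17/√(17*18))² = (-372 + 17/√306)² = (-372 + 17*(√34/102))² = (-372 + √34/6)²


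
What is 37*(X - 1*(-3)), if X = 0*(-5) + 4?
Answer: 259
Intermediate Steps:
X = 4 (X = 0 + 4 = 4)
37*(X - 1*(-3)) = 37*(4 - 1*(-3)) = 37*(4 + 3) = 37*7 = 259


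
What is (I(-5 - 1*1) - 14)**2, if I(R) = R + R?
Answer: 676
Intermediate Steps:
I(R) = 2*R
(I(-5 - 1*1) - 14)**2 = (2*(-5 - 1*1) - 14)**2 = (2*(-5 - 1) - 14)**2 = (2*(-6) - 14)**2 = (-12 - 14)**2 = (-26)**2 = 676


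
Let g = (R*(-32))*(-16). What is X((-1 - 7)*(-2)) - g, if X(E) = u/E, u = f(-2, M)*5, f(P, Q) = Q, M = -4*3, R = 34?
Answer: -69647/4 ≈ -17412.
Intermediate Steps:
M = -12
g = 17408 (g = (34*(-32))*(-16) = -1088*(-16) = 17408)
u = -60 (u = -12*5 = -60)
X(E) = -60/E
X((-1 - 7)*(-2)) - g = -60*(-1/(2*(-1 - 7))) - 1*17408 = -60/((-8*(-2))) - 17408 = -60/16 - 17408 = -60*1/16 - 17408 = -15/4 - 17408 = -69647/4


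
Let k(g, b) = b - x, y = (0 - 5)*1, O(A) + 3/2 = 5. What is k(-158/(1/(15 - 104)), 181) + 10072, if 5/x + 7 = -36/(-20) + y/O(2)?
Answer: 2378871/232 ≈ 10254.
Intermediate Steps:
O(A) = 7/2 (O(A) = -3/2 + 5 = 7/2)
y = -5 (y = -5*1 = -5)
x = -175/232 (x = 5/(-7 + (-36/(-20) - 5/7/2)) = 5/(-7 + (-36*(-1/20) - 5*2/7)) = 5/(-7 + (9/5 - 10/7)) = 5/(-7 + 13/35) = 5/(-232/35) = 5*(-35/232) = -175/232 ≈ -0.75431)
k(g, b) = 175/232 + b (k(g, b) = b - 1*(-175/232) = b + 175/232 = 175/232 + b)
k(-158/(1/(15 - 104)), 181) + 10072 = (175/232 + 181) + 10072 = 42167/232 + 10072 = 2378871/232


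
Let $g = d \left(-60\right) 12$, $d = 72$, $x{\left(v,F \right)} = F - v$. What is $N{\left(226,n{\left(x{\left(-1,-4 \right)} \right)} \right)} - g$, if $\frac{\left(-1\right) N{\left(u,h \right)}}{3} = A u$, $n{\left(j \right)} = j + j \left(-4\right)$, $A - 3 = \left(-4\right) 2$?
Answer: $55230$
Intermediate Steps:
$A = -5$ ($A = 3 - 8 = -5$)
$n{\left(j \right)} = - 3 j$ ($n{\left(j \right)} = j - 4 j = - 3 j$)
$g = -51840$ ($g = 72 \left(-60\right) 12 = \left(-4320\right) 12 = -51840$)
$N{\left(u,h \right)} = 15 u$ ($N{\left(u,h \right)} = - 3 \left(- 5 u\right) = 15 u$)
$N{\left(226,n{\left(x{\left(-1,-4 \right)} \right)} \right)} - g = 15 \cdot 226 - -51840 = 3390 + 51840 = 55230$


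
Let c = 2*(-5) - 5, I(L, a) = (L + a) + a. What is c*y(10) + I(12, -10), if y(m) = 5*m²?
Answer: -7508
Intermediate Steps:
I(L, a) = L + 2*a
c = -15 (c = -10 - 5 = -15)
c*y(10) + I(12, -10) = -75*10² + (12 + 2*(-10)) = -75*100 + (12 - 20) = -15*500 - 8 = -7500 - 8 = -7508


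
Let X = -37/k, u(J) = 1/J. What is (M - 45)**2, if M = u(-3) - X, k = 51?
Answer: 5175625/2601 ≈ 1989.9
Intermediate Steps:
X = -37/51 ≈ -0.72549
M = 20/51 (M = 1/(-3) - 1*(-37/51) = -1/3 + 37/51 = 20/51 ≈ 0.39216)
(M - 45)**2 = (20/51 - 45)**2 = (-2275/51)**2 = 5175625/2601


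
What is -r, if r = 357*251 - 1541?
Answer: -88066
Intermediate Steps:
r = 88066 (r = 89607 - 1541 = 88066)
-r = -1*88066 = -88066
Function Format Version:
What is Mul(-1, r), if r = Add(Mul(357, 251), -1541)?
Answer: -88066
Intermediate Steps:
r = 88066 (r = Add(89607, -1541) = 88066)
Mul(-1, r) = Mul(-1, 88066) = -88066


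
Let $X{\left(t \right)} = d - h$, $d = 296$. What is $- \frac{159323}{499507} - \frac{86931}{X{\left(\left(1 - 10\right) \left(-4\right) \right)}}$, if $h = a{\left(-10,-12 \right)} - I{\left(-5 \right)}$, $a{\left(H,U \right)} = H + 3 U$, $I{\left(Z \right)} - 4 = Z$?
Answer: $- \frac{43476972160}{170331887} \approx -255.25$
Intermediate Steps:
$I{\left(Z \right)} = 4 + Z$
$h = -45$ ($h = \left(-10 + 3 \left(-12\right)\right) - \left(4 - 5\right) = \left(-10 - 36\right) - -1 = -46 + 1 = -45$)
$X{\left(t \right)} = 341$ ($X{\left(t \right)} = 296 - -45 = 296 + 45 = 341$)
$- \frac{159323}{499507} - \frac{86931}{X{\left(\left(1 - 10\right) \left(-4\right) \right)}} = - \frac{159323}{499507} - \frac{86931}{341} = - \frac{43476972160}{170331887}$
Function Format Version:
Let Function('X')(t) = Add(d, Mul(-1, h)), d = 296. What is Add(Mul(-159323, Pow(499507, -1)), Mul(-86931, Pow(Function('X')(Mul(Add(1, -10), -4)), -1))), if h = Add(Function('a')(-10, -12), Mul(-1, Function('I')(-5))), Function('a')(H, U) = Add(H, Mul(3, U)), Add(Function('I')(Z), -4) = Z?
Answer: Rational(-43476972160, 170331887) ≈ -255.25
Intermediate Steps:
Function('I')(Z) = Add(4, Z)
h = -45 (h = Add(Add(-10, Mul(3, -12)), Mul(-1, Add(4, -5))) = Add(Add(-10, -36), Mul(-1, -1)) = Add(-46, 1) = -45)
Function('X')(t) = 341 (Function('X')(t) = Add(296, Mul(-1, -45)) = Add(296, 45) = 341)
Add(Mul(-159323, Pow(499507, -1)), Mul(-86931, Pow(Function('X')(Mul(Add(1, -10), -4)), -1))) = Add(Mul(-159323, Pow(499507, -1)), Mul(-86931, Pow(341, -1))) = Add(Mul(-159323, Rational(1, 499507)), Mul(-86931, Rational(1, 341))) = Add(Rational(-159323, 499507), Rational(-86931, 341)) = Rational(-43476972160, 170331887)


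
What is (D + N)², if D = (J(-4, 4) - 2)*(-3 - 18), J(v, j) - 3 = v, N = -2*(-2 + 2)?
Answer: 3969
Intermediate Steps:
N = 0 (N = -2*0 = 0)
J(v, j) = 3 + v
D = 63 (D = ((3 - 4) - 2)*(-3 - 18) = (-1 - 2)*(-21) = -3*(-21) = 63)
(D + N)² = (63 + 0)² = 63² = 3969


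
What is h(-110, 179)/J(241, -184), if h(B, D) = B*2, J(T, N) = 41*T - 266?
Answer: -44/1923 ≈ -0.022881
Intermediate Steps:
J(T, N) = -266 + 41*T
h(B, D) = 2*B
h(-110, 179)/J(241, -184) = (2*(-110))/(-266 + 41*241) = -220/(-266 + 9881) = -220/9615 = -220*1/9615 = -44/1923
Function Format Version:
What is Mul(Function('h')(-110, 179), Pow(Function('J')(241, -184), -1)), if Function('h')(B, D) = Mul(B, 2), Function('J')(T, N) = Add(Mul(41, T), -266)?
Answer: Rational(-44, 1923) ≈ -0.022881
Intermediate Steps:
Function('J')(T, N) = Add(-266, Mul(41, T))
Function('h')(B, D) = Mul(2, B)
Mul(Function('h')(-110, 179), Pow(Function('J')(241, -184), -1)) = Mul(Mul(2, -110), Pow(Add(-266, Mul(41, 241)), -1)) = Mul(-220, Pow(Add(-266, 9881), -1)) = Mul(-220, Pow(9615, -1)) = Mul(-220, Rational(1, 9615)) = Rational(-44, 1923)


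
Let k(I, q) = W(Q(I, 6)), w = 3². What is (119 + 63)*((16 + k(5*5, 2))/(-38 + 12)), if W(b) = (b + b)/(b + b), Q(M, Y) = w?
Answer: -119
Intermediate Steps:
w = 9
Q(M, Y) = 9
W(b) = 1 (W(b) = (2*b)/((2*b)) = (2*b)*(1/(2*b)) = 1)
k(I, q) = 1
(119 + 63)*((16 + k(5*5, 2))/(-38 + 12)) = (119 + 63)*((16 + 1)/(-38 + 12)) = 182*(17/(-26)) = 182*(17*(-1/26)) = 182*(-17/26) = -119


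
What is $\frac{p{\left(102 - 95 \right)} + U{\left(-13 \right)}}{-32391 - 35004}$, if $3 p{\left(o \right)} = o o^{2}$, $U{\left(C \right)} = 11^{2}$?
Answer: $- \frac{706}{202185} \approx -0.0034919$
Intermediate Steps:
$U{\left(C \right)} = 121$
$p{\left(o \right)} = \frac{o^{3}}{3}$ ($p{\left(o \right)} = \frac{o o^{2}}{3} = \frac{o^{3}}{3}$)
$\frac{p{\left(102 - 95 \right)} + U{\left(-13 \right)}}{-32391 - 35004} = \frac{\frac{\left(102 - 95\right)^{3}}{3} + 121}{-32391 - 35004} = \frac{\frac{7^{3}}{3} + 121}{-67395} = \left(\frac{1}{3} \cdot 343 + 121\right) \left(- \frac{1}{67395}\right) = \left(\frac{343}{3} + 121\right) \left(- \frac{1}{67395}\right) = \frac{706}{3} \left(- \frac{1}{67395}\right) = - \frac{706}{202185}$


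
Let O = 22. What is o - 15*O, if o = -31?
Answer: -361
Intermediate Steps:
o - 15*O = -31 - 15*22 = -31 - 330 = -361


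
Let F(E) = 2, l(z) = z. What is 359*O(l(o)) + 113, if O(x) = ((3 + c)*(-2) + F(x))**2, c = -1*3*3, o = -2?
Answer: 70477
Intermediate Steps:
c = -9 (c = -3*3 = -9)
O(x) = 196 (O(x) = ((3 - 9)*(-2) + 2)**2 = (-6*(-2) + 2)**2 = (12 + 2)**2 = 14**2 = 196)
359*O(l(o)) + 113 = 359*196 + 113 = 70364 + 113 = 70477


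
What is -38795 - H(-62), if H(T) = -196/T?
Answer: -1202743/31 ≈ -38798.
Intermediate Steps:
-38795 - H(-62) = -38795 - (-196)/(-62) = -38795 - (-196)*(-1)/62 = -38795 - 1*98/31 = -38795 - 98/31 = -1202743/31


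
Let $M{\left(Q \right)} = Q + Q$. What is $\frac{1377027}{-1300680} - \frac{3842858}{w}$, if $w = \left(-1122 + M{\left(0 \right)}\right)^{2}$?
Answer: $- \frac{186995716703}{45483478920} \approx -4.1113$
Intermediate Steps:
$M{\left(Q \right)} = 2 Q$
$w = 1258884$ ($w = \left(-1122 + 2 \cdot 0\right)^{2} = \left(-1122 + 0\right)^{2} = \left(-1122\right)^{2} = 1258884$)
$\frac{1377027}{-1300680} - \frac{3842858}{w} = \frac{1377027}{-1300680} - \frac{3842858}{1258884} = 1377027 \left(- \frac{1}{1300680}\right) - \frac{1921429}{629442} = - \frac{153003}{144520} - \frac{1921429}{629442} = - \frac{186995716703}{45483478920}$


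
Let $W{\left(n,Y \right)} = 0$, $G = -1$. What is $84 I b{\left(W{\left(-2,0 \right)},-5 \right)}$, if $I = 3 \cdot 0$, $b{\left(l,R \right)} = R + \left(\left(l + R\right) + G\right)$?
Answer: $0$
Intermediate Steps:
$b{\left(l,R \right)} = -1 + l + 2 R$ ($b{\left(l,R \right)} = R - \left(1 - R - l\right) = R + \left(-1 + R + l\right) = -1 + l + 2 R$)
$I = 0$
$84 I b{\left(W{\left(-2,0 \right)},-5 \right)} = 84 \cdot 0 \left(-1 + 0 + 2 \left(-5\right)\right) = 0 \left(-1 + 0 - 10\right) = 0 \left(-11\right) = 0$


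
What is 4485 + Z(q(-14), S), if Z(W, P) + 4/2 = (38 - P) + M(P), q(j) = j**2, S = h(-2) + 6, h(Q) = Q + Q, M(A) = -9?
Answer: 4510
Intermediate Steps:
h(Q) = 2*Q
S = 2 (S = 2*(-2) + 6 = -4 + 6 = 2)
Z(W, P) = 27 - P (Z(W, P) = -2 + ((38 - P) - 9) = -2 + (29 - P) = 27 - P)
4485 + Z(q(-14), S) = 4485 + (27 - 1*2) = 4485 + (27 - 2) = 4485 + 25 = 4510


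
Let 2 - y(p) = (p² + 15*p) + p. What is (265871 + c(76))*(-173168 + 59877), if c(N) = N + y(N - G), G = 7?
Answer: -29465176444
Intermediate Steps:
y(p) = 2 - p² - 16*p (y(p) = 2 - ((p² + 15*p) + p) = 2 - (p² + 16*p) = 2 + (-p² - 16*p) = 2 - p² - 16*p)
c(N) = 114 - (-7 + N)² - 15*N (c(N) = N + (2 - (N - 1*7)² - 16*(N - 1*7)) = N + (2 - (N - 7)² - 16*(N - 7)) = N + (2 - (-7 + N)² - 16*(-7 + N)) = N + (2 - (-7 + N)² + (112 - 16*N)) = N + (114 - (-7 + N)² - 16*N) = 114 - (-7 + N)² - 15*N)
(265871 + c(76))*(-173168 + 59877) = (265871 + (65 - 1*76 - 1*76²))*(-173168 + 59877) = (265871 + (65 - 76 - 1*5776))*(-113291) = (265871 + (65 - 76 - 5776))*(-113291) = (265871 - 5787)*(-113291) = 260084*(-113291) = -29465176444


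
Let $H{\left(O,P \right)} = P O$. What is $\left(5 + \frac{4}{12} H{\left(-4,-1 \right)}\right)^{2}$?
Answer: $\frac{361}{9} \approx 40.111$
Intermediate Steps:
$H{\left(O,P \right)} = O P$
$\left(5 + \frac{4}{12} H{\left(-4,-1 \right)}\right)^{2} = \left(5 + \frac{4}{12} \left(\left(-4\right) \left(-1\right)\right)\right)^{2} = \left(5 + 4 \cdot \frac{1}{12} \cdot 4\right)^{2} = \left(5 + \frac{1}{3} \cdot 4\right)^{2} = \left(5 + \frac{4}{3}\right)^{2} = \left(\frac{19}{3}\right)^{2} = \frac{361}{9}$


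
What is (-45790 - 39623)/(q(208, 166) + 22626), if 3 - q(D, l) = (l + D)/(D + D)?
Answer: -17765904/4706645 ≈ -3.7746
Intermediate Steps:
q(D, l) = 3 - (D + l)/(2*D) (q(D, l) = 3 - (l + D)/(D + D) = 3 - (D + l)/(2*D))
(-45790 - 39623)/(q(208, 166) + 22626) = (-45790 - 39623)/((½)*(-1*166 + 5*208)/208 + 22626) = -85413/((½)*(1/208)*(-166 + 1040) + 22626) = -85413/((½)*(1/208)*874 + 22626) = -85413/(437/208 + 22626) = -85413/4706645/208 = -85413*208/4706645 = -17765904/4706645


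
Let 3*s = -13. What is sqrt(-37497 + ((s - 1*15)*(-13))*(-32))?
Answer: I*sqrt(409857)/3 ≈ 213.4*I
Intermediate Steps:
s = -13/3 (s = (1/3)*(-13) = -13/3 ≈ -4.3333)
sqrt(-37497 + ((s - 1*15)*(-13))*(-32)) = sqrt(-37497 + ((-13/3 - 1*15)*(-13))*(-32)) = sqrt(-37497 + ((-13/3 - 15)*(-13))*(-32)) = sqrt(-37497 - 58/3*(-13)*(-32)) = sqrt(-37497 + (754/3)*(-32)) = sqrt(-37497 - 24128/3) = sqrt(-136619/3) = I*sqrt(409857)/3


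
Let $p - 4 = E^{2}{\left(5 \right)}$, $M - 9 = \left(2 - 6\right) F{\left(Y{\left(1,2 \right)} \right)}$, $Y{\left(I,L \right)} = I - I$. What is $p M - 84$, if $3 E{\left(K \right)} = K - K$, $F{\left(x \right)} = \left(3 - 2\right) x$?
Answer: $-48$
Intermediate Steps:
$Y{\left(I,L \right)} = 0$
$F{\left(x \right)} = x$ ($F{\left(x \right)} = 1 x = x$)
$E{\left(K \right)} = 0$ ($E{\left(K \right)} = \frac{K - K}{3} = \frac{1}{3} \cdot 0 = 0$)
$M = 9$ ($M = 9 + \left(2 - 6\right) 0 = 9 - 0 = 9 + 0 = 9$)
$p = 4$ ($p = 4 + 0^{2} = 4 + 0 = 4$)
$p M - 84 = 4 \cdot 9 - 84 = 36 - 84 = -48$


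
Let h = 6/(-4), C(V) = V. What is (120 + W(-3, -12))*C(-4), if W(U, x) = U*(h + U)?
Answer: -534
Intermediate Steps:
h = -3/2 (h = 6*(-¼) = -3/2 ≈ -1.5000)
W(U, x) = U*(-3/2 + U)
(120 + W(-3, -12))*C(-4) = (120 + (½)*(-3)*(-3 + 2*(-3)))*(-4) = (120 + (½)*(-3)*(-3 - 6))*(-4) = (120 + (½)*(-3)*(-9))*(-4) = (120 + 27/2)*(-4) = (267/2)*(-4) = -534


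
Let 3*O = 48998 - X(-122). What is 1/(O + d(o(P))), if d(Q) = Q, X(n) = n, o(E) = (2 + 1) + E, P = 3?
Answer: 3/49138 ≈ 6.1053e-5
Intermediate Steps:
o(E) = 3 + E
O = 49120/3 (O = (48998 - 1*(-122))/3 = (48998 + 122)/3 = (1/3)*49120 = 49120/3 ≈ 16373.)
1/(O + d(o(P))) = 1/(49120/3 + (3 + 3)) = 1/(49120/3 + 6) = 1/(49138/3) = 3/49138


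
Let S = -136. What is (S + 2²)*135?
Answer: -17820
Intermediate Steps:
(S + 2²)*135 = (-136 + 2²)*135 = (-136 + 4)*135 = -132*135 = -17820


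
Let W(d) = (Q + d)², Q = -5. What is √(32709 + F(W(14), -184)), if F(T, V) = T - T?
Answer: √32709 ≈ 180.86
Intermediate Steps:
W(d) = (-5 + d)²
F(T, V) = 0
√(32709 + F(W(14), -184)) = √(32709 + 0) = √32709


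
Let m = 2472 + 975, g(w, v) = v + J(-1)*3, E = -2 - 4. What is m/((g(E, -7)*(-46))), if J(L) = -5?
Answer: 3447/1012 ≈ 3.4061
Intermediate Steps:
E = -6
g(w, v) = -15 + v (g(w, v) = v - 5*3 = v - 15 = -15 + v)
m = 3447
m/((g(E, -7)*(-46))) = 3447/(((-15 - 7)*(-46))) = 3447/((-22*(-46))) = 3447/1012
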